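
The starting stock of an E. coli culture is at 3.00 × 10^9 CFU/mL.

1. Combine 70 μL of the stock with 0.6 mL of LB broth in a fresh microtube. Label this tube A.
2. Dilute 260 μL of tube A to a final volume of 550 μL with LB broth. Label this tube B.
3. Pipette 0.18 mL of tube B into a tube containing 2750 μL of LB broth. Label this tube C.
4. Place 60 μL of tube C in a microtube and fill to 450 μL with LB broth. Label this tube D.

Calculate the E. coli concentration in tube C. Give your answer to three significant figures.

Step 1: 70 μL + 0.6 mL = 670 μL total → factor 670/70 = 9.5714
Step 2: 260 μL brought to 550 μL → factor 550/260 = 2.1154
Step 3: 0.18 mL + 2750 μL = 2.93 mL total → factor 2.93/0.18 = 16.278
Dilution factor through tube C = 9.5714 × 2.1154 × 16.278 = 329.58
[tube C] = 3.00 × 10^9 CFU/mL / 329.58 = 9.10 × 10^6 CFU/mL

9.10 × 10^6 CFU/mL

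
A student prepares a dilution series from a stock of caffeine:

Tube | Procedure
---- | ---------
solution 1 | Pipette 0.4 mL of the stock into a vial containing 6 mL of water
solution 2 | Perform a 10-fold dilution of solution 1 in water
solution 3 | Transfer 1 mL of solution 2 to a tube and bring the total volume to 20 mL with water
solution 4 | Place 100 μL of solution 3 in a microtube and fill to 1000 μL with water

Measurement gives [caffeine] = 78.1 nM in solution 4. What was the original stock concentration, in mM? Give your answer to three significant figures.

2.50 mM

Step 1: 0.4 mL + 6 mL = 6.4 mL total → factor 6.4/0.4 = 16
Step 2: 10-fold → factor 10
Step 3: 1 mL brought to 20 mL → factor 20/1 = 20
Step 4: 100 μL brought to 1000 μL → factor 1000/100 = 10
Overall dilution factor = 16 × 10 × 20 × 10 = 32000
Stock = 78.1 nM × 32000 = 2.499 × 10^6 nM = 2.50 mM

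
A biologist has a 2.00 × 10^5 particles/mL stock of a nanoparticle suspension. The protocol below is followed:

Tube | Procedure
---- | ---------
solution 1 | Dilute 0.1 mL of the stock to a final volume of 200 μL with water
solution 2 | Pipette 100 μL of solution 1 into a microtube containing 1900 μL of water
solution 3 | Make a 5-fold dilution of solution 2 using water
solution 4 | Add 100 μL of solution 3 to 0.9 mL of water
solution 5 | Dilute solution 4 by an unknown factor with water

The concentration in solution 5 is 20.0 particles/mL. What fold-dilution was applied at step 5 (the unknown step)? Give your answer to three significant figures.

5.00-fold

Step 1: 0.1 mL brought to 200 μL → factor 0.2/0.1 = 2
Step 2: 100 μL + 1900 μL = 2000 μL total → factor 2000/100 = 20
Step 3: 5-fold → factor 5
Step 4: 100 μL + 0.9 mL = 1000 μL total → factor 1000/100 = 10
Step 5: unknown factor x
Product of known-step factors = 2000
Overall factor = 2.00 × 10^5 particles/mL / (20.0 particles/mL) = 10000
x = 10000 / 2000 = 5.00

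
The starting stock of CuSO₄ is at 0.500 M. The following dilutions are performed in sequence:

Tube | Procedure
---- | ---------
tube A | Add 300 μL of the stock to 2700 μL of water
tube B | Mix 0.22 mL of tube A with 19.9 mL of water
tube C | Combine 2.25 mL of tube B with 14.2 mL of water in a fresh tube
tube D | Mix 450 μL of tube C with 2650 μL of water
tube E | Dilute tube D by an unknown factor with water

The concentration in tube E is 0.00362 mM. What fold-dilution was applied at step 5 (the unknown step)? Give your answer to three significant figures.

3.00-fold

Step 1: 300 μL + 2700 μL = 3000 μL total → factor 3000/300 = 10
Step 2: 0.22 mL + 19.9 mL = 20.12 mL total → factor 20.12/0.22 = 91.455
Step 3: 2.25 mL + 14.2 mL = 16.45 mL total → factor 16.45/2.25 = 7.3111
Step 4: 450 μL + 2650 μL = 3100 μL total → factor 3100/450 = 6.8889
Step 5: unknown factor x
Product of known-step factors = 46061
Overall factor = 0.500 M / (0.00362 mM) = 1.3812 × 10^5
x = 1.3812 × 10^5 / 46061 = 3.00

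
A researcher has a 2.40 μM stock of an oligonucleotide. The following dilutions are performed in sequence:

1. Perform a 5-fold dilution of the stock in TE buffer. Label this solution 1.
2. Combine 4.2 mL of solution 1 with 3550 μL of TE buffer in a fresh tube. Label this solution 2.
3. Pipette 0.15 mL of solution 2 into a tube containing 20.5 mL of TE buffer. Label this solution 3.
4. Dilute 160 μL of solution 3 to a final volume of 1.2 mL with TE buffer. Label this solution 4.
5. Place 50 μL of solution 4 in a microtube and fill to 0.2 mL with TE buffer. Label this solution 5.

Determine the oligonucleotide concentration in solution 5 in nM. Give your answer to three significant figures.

Step 1: 5-fold → factor 5
Step 2: 4.2 mL + 3550 μL = 7.75 mL total → factor 7.75/4.2 = 1.8452
Step 3: 0.15 mL + 20.5 mL = 20.65 mL total → factor 20.65/0.15 = 137.67
Step 4: 160 μL brought to 1.2 mL → factor 1200/160 = 7.5
Step 5: 50 μL brought to 0.2 mL → factor 200/50 = 4
Overall dilution factor = 5 × 1.8452 × 137.67 × 7.5 × 4 = 38104
Final = 2.40 μM / 38104 = 6.299 × 10^-5 μM = 0.0630 nM

0.0630 nM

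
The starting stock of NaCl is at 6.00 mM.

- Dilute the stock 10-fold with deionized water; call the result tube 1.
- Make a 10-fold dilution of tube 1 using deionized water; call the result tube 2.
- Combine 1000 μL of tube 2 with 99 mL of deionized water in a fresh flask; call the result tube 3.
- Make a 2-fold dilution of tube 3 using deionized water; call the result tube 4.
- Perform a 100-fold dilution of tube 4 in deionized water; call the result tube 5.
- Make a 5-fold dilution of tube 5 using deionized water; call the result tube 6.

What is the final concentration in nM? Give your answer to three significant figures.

Step 1: 10-fold → factor 10
Step 2: 10-fold → factor 10
Step 3: 1000 μL + 99 mL = 1 × 10^5 μL total → factor 1 × 10^5/1000 = 100
Step 4: 2-fold → factor 2
Step 5: 100-fold → factor 100
Step 6: 5-fold → factor 5
Overall dilution factor = 10 × 10 × 100 × 2 × 100 × 5 = 1 × 10^7
Final = 6.00 mM / 1 × 10^7 = 6.000 × 10^-7 mM = 0.600 nM

0.600 nM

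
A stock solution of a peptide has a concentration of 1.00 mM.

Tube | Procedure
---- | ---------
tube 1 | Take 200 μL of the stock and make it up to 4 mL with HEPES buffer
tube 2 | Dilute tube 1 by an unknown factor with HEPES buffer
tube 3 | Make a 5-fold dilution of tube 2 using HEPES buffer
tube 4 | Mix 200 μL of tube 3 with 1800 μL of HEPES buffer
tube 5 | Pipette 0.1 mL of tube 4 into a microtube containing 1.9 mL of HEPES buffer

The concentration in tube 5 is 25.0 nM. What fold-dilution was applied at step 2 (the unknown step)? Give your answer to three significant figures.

Step 1: 200 μL brought to 4 mL → factor 4000/200 = 20
Step 2: unknown factor x
Step 3: 5-fold → factor 5
Step 4: 200 μL + 1800 μL = 2000 μL total → factor 2000/200 = 10
Step 5: 0.1 mL + 1.9 mL = 2 mL total → factor 2/0.1 = 20
Product of known-step factors = 20000
Overall factor = 1.00 mM / (25.0 nM) = 40000
x = 40000 / 20000 = 2.00

2.00-fold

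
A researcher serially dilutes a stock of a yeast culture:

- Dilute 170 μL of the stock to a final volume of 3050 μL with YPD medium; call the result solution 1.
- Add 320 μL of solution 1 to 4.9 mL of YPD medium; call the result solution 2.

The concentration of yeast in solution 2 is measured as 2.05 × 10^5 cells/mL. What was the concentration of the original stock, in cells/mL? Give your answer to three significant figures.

6.00 × 10^7 cells/mL

Step 1: 170 μL brought to 3050 μL → factor 3050/170 = 17.941
Step 2: 320 μL + 4.9 mL = 5220 μL total → factor 5220/320 = 16.312
Overall dilution factor = 17.941 × 16.312 = 292.67
Stock = 2.05 × 10^5 cells/mL × 292.67 = 6.00 × 10^7 cells/mL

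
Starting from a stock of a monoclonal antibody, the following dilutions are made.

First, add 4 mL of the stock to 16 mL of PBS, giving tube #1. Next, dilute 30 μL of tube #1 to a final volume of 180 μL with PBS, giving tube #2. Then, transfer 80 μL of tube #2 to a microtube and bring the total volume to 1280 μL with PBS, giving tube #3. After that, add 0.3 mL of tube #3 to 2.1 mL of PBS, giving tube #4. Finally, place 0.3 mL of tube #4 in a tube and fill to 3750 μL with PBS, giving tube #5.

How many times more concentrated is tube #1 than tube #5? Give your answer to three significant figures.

Step 1: 4 mL + 16 mL = 20 mL total → factor 20/4 = 5
Step 2: 30 μL brought to 180 μL → factor 180/30 = 6
Step 3: 80 μL brought to 1280 μL → factor 1280/80 = 16
Step 4: 0.3 mL + 2.1 mL = 2.4 mL total → factor 2.4/0.3 = 8
Step 5: 0.3 mL brought to 3750 μL → factor 3.75/0.3 = 12.5
Dilution factor to tube #1 = 5; to tube #5 = 48000
[tube #1]/[tube #5] = (factor to tube #5)/(factor to tube #1) = 48000/5 = 9.60 × 10^3

9.60 × 10^3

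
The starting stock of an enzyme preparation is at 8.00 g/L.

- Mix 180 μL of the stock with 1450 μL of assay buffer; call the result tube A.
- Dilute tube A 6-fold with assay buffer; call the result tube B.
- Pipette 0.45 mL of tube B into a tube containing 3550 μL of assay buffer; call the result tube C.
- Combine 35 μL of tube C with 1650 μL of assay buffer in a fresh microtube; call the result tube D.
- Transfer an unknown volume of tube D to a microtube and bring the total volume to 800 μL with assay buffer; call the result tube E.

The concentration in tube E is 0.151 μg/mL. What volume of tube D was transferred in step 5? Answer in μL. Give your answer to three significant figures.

351 μL

Step 1: 180 μL + 1450 μL = 1630 μL total → factor 1630/180 = 9.0556
Step 2: 6-fold → factor 6
Step 3: 0.45 mL + 3550 μL = 4 mL total → factor 4/0.45 = 8.8889
Step 4: 35 μL + 1650 μL = 1685 μL total → factor 1685/35 = 48.143
Step 5: v brought to 800 μL → factor = 800 μL/v
Product of known-step factors = 23251
Overall factor = 8.00 g/L / (0.151 μg/mL) = 52980
Step-5 factor = 52980 / 23251 = 2.2786
v = 800 μL / 2.2786 = 351 μL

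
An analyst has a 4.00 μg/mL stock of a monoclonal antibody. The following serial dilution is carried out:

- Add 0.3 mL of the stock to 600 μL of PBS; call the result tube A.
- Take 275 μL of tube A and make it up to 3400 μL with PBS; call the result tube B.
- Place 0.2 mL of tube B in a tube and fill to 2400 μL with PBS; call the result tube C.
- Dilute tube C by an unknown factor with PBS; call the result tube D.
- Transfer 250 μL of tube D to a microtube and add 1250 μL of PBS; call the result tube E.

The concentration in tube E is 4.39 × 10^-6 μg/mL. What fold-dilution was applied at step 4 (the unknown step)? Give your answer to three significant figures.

Step 1: 0.3 mL + 600 μL = 0.9 mL total → factor 0.9/0.3 = 3
Step 2: 275 μL brought to 3400 μL → factor 3400/275 = 12.364
Step 3: 0.2 mL brought to 2400 μL → factor 2.4/0.2 = 12
Step 4: unknown factor x
Step 5: 250 μL + 1250 μL = 1500 μL total → factor 1500/250 = 6
Product of known-step factors = 2670.5
Overall factor = 4.00 μg/mL / (4.39 × 10^-6 μg/mL) = 9.1116 × 10^5
x = 9.1116 × 10^5 / 2670.5 = 341

341-fold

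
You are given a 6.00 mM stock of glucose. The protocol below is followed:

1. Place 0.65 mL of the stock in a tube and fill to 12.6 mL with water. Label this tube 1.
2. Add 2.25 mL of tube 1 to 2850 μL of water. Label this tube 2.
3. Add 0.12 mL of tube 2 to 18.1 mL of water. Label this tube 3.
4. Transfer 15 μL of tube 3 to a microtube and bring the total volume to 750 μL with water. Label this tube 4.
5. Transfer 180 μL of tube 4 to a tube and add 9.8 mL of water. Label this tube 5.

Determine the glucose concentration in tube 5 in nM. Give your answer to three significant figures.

Step 1: 0.65 mL brought to 12.6 mL → factor 12.6/0.65 = 19.385
Step 2: 2.25 mL + 2850 μL = 5.1 mL total → factor 5.1/2.25 = 2.2667
Step 3: 0.12 mL + 18.1 mL = 18.22 mL total → factor 18.22/0.12 = 151.83
Step 4: 15 μL brought to 750 μL → factor 750/15 = 50
Step 5: 180 μL + 9.8 mL = 9980 μL total → factor 9980/180 = 55.444
Overall dilution factor = 19.385 × 2.2667 × 151.83 × 50 × 55.444 = 1.8494 × 10^7
Final = 6.00 mM / 1.8494 × 10^7 = 3.244 × 10^-7 mM = 0.324 nM

0.324 nM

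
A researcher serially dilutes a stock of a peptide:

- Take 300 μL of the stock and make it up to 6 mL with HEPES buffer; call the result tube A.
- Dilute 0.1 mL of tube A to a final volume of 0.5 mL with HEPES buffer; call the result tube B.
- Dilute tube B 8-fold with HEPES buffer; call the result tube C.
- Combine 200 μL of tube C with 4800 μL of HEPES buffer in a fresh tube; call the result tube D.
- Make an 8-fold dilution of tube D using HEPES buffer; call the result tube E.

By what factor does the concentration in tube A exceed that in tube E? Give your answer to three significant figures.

8.00 × 10^3

Step 1: 300 μL brought to 6 mL → factor 6000/300 = 20
Step 2: 0.1 mL brought to 0.5 mL → factor 0.5/0.1 = 5
Step 3: 8-fold → factor 8
Step 4: 200 μL + 4800 μL = 5000 μL total → factor 5000/200 = 25
Step 5: 8-fold → factor 8
Dilution factor to tube A = 20; to tube E = 1.6 × 10^5
[tube A]/[tube E] = (factor to tube E)/(factor to tube A) = 1.6 × 10^5/20 = 8.00 × 10^3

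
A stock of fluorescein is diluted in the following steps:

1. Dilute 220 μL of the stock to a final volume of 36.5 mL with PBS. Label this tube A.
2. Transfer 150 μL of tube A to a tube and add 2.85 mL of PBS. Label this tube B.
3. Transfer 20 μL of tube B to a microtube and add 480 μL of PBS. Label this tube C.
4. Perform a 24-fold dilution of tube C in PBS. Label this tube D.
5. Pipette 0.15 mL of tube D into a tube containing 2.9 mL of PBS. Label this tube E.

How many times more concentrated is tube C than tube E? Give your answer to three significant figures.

Step 1: 220 μL brought to 36.5 mL → factor 36500/220 = 165.91
Step 2: 150 μL + 2.85 mL = 3000 μL total → factor 3000/150 = 20
Step 3: 20 μL + 480 μL = 500 μL total → factor 500/20 = 25
Step 4: 24-fold → factor 24
Step 5: 0.15 mL + 2.9 mL = 3.05 mL total → factor 3.05/0.15 = 20.333
Dilution factor to tube C = 82955; to tube E = 4.0482 × 10^7
[tube C]/[tube E] = (factor to tube E)/(factor to tube C) = 4.0482 × 10^7/82955 = 488

488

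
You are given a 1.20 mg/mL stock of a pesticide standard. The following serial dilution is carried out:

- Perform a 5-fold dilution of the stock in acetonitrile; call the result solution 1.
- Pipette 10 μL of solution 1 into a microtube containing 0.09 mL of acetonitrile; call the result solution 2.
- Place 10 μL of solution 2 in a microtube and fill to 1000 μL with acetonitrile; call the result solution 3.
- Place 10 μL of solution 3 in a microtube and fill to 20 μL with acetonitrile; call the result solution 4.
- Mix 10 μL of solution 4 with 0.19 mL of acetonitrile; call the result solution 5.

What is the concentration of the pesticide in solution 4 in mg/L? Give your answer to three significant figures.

Step 1: 5-fold → factor 5
Step 2: 10 μL + 0.09 mL = 100 μL total → factor 100/10 = 10
Step 3: 10 μL brought to 1000 μL → factor 1000/10 = 100
Step 4: 10 μL brought to 20 μL → factor 20/10 = 2
Dilution factor through solution 4 = 5 × 10 × 100 × 2 = 10000
[solution 4] = 1.20 mg/mL / 10000 = 0.0001200 mg/mL = 0.120 mg/L

0.120 mg/L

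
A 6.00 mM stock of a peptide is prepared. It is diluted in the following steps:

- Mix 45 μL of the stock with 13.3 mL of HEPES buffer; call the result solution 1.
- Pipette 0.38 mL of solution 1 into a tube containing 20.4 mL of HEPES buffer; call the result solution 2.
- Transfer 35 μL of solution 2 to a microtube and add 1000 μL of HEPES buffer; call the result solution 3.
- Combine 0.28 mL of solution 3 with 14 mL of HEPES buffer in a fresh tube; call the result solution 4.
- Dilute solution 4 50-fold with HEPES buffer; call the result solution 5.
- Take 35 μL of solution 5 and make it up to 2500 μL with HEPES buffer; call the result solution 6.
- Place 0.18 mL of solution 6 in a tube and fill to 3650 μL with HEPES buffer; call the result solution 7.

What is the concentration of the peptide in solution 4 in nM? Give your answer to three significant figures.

Step 1: 45 μL + 13.3 mL = 13345 μL total → factor 13345/45 = 296.56
Step 2: 0.38 mL + 20.4 mL = 20.78 mL total → factor 20.78/0.38 = 54.684
Step 3: 35 μL + 1000 μL = 1035 μL total → factor 1035/35 = 29.571
Step 4: 0.28 mL + 14 mL = 14.28 mL total → factor 14.28/0.28 = 51
Dilution factor through solution 4 = 296.56 × 54.684 × 29.571 × 51 = 2.4457 × 10^7
[solution 4] = 6.00 mM / 2.4457 × 10^7 = 2.453 × 10^-7 mM = 0.245 nM

0.245 nM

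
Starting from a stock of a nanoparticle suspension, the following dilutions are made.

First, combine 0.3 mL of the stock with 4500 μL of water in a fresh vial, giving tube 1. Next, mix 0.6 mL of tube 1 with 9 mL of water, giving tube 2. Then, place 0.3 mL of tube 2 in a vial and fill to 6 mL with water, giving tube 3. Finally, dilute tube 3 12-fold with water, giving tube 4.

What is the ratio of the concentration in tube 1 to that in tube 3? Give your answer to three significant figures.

Step 1: 0.3 mL + 4500 μL = 4.8 mL total → factor 4.8/0.3 = 16
Step 2: 0.6 mL + 9 mL = 9.6 mL total → factor 9.6/0.6 = 16
Step 3: 0.3 mL brought to 6 mL → factor 6/0.3 = 20
Dilution factor to tube 1 = 16; to tube 3 = 5120
[tube 1]/[tube 3] = (factor to tube 3)/(factor to tube 1) = 5120/16 = 320

320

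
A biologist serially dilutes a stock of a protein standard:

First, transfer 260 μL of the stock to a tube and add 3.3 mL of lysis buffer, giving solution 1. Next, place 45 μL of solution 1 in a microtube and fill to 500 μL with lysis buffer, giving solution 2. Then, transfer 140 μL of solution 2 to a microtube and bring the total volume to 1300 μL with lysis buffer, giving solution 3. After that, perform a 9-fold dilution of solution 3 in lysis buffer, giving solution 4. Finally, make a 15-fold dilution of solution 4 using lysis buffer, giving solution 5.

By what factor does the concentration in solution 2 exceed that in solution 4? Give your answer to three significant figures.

Step 1: 260 μL + 3.3 mL = 3560 μL total → factor 3560/260 = 13.692
Step 2: 45 μL brought to 500 μL → factor 500/45 = 11.111
Step 3: 140 μL brought to 1300 μL → factor 1300/140 = 9.2857
Step 4: 9-fold → factor 9
Dilution factor to solution 2 = 152.14; to solution 4 = 12714
[solution 2]/[solution 4] = (factor to solution 4)/(factor to solution 2) = 12714/152.14 = 83.6

83.6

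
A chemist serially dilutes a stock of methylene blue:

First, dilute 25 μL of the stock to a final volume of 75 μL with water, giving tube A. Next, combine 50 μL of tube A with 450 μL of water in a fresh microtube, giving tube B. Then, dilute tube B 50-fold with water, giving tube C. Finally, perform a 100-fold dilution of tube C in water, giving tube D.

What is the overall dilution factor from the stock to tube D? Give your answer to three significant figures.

1.50 × 10^5

Step 1: 25 μL brought to 75 μL → factor 75/25 = 3
Step 2: 50 μL + 450 μL = 500 μL total → factor 500/50 = 10
Step 3: 50-fold → factor 50
Step 4: 100-fold → factor 100
Overall dilution factor = 3 × 10 × 50 × 100 = 1.5 × 10^5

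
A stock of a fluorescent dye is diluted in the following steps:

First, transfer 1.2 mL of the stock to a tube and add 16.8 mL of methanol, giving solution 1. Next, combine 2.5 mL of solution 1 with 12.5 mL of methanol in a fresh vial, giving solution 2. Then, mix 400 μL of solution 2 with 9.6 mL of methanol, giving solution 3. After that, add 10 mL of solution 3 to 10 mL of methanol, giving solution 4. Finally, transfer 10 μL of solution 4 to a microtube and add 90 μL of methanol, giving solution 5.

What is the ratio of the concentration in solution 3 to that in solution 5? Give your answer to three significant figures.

20.0

Step 1: 1.2 mL + 16.8 mL = 18 mL total → factor 18/1.2 = 15
Step 2: 2.5 mL + 12.5 mL = 15 mL total → factor 15/2.5 = 6
Step 3: 400 μL + 9.6 mL = 10000 μL total → factor 10000/400 = 25
Step 4: 10 mL + 10 mL = 20 mL total → factor 20/10 = 2
Step 5: 10 μL + 90 μL = 100 μL total → factor 100/10 = 10
Dilution factor to solution 3 = 2250; to solution 5 = 45000
[solution 3]/[solution 5] = (factor to solution 5)/(factor to solution 3) = 45000/2250 = 20.0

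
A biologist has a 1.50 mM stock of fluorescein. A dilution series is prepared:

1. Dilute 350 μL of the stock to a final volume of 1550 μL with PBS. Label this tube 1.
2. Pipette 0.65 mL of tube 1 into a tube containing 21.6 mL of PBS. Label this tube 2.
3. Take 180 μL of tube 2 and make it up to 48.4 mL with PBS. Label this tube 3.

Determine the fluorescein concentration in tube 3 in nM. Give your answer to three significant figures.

36.8 nM

Step 1: 350 μL brought to 1550 μL → factor 1550/350 = 4.4286
Step 2: 0.65 mL + 21.6 mL = 22.25 mL total → factor 22.25/0.65 = 34.231
Step 3: 180 μL brought to 48.4 mL → factor 48400/180 = 268.89
Overall dilution factor = 4.4286 × 34.231 × 268.89 = 40762
Final = 1.50 mM / 40762 = 3.680 × 10^-5 mM = 36.8 nM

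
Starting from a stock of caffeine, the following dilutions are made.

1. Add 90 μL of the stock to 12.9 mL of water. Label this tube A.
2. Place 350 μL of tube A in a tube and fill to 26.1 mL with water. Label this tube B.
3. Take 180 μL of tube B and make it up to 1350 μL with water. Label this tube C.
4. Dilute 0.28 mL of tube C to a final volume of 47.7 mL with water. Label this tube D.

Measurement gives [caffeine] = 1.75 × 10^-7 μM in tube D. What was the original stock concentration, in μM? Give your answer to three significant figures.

2.41 μM

Step 1: 90 μL + 12.9 mL = 12990 μL total → factor 12990/90 = 144.33
Step 2: 350 μL brought to 26.1 mL → factor 26100/350 = 74.571
Step 3: 180 μL brought to 1350 μL → factor 1350/180 = 7.5
Step 4: 0.28 mL brought to 47.7 mL → factor 47.7/0.28 = 170.36
Overall dilution factor = 144.33 × 74.571 × 7.5 × 170.36 = 1.3752 × 10^7
Stock = 1.75 × 10^-7 μM × 1.3752 × 10^7 = 2.41 μM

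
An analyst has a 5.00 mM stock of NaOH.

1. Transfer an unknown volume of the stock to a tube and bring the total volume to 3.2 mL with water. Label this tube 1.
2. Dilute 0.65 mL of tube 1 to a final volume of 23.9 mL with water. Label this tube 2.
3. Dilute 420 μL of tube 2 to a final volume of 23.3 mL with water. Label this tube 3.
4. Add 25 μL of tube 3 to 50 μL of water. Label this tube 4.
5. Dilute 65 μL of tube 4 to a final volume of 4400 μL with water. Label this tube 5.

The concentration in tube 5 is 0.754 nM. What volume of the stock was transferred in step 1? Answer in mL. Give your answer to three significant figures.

Step 1: v brought to 3.2 mL → factor = 3.2 mL/v
Step 2: 0.65 mL brought to 23.9 mL → factor 23.9/0.65 = 36.769
Step 3: 420 μL brought to 23.3 mL → factor 23300/420 = 55.476
Step 4: 25 μL + 50 μL = 75 μL total → factor 75/25 = 3
Step 5: 65 μL brought to 4400 μL → factor 4400/65 = 67.692
Product of known-step factors = 4.1424 × 10^5
Overall factor = 5.00 mM / (0.754 nM) = 6.6313 × 10^6
Step-1 factor = 6.6313 × 10^6 / 4.1424 × 10^5 = 16.008
v = 3.2 mL / 16.008 = 0.200 mL

0.200 mL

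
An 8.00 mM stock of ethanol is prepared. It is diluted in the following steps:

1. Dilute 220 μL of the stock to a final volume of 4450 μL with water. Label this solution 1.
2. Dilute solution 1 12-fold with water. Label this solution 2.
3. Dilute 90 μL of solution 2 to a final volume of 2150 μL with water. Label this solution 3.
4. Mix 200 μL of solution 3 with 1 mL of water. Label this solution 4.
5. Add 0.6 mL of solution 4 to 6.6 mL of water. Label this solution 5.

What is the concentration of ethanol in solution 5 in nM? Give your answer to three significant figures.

19.2 nM

Step 1: 220 μL brought to 4450 μL → factor 4450/220 = 20.227
Step 2: 12-fold → factor 12
Step 3: 90 μL brought to 2150 μL → factor 2150/90 = 23.889
Step 4: 200 μL + 1 mL = 1200 μL total → factor 1200/200 = 6
Step 5: 0.6 mL + 6.6 mL = 7.2 mL total → factor 7.2/0.6 = 12
Overall dilution factor = 20.227 × 12 × 23.889 × 6 × 12 = 4.1749 × 10^5
Final = 8.00 mM / 4.1749 × 10^5 = 1.916 × 10^-5 mM = 19.2 nM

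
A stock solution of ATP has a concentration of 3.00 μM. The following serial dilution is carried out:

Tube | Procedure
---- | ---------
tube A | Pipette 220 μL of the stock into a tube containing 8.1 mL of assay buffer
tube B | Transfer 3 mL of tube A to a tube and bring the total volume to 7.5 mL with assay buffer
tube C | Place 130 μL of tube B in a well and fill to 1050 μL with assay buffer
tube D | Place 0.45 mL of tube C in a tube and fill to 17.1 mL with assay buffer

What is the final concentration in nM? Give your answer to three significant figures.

0.103 nM

Step 1: 220 μL + 8.1 mL = 8320 μL total → factor 8320/220 = 37.818
Step 2: 3 mL brought to 7.5 mL → factor 7.5/3 = 2.5
Step 3: 130 μL brought to 1050 μL → factor 1050/130 = 8.0769
Step 4: 0.45 mL brought to 17.1 mL → factor 17.1/0.45 = 38
Overall dilution factor = 37.818 × 2.5 × 8.0769 × 38 = 29018
Final = 3.00 μM / 29018 = 0.0001034 μM = 0.103 nM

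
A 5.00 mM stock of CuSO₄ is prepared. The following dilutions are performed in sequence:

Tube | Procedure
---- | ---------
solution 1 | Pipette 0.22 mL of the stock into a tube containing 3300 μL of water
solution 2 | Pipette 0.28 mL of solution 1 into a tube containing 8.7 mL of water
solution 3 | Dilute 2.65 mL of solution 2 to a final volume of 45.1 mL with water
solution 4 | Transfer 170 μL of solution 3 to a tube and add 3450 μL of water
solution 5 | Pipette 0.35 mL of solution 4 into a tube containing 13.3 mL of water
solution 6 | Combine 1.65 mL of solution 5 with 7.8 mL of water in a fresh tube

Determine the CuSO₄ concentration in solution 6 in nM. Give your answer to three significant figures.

Step 1: 0.22 mL + 3300 μL = 3.52 mL total → factor 3.52/0.22 = 16
Step 2: 0.28 mL + 8.7 mL = 8.98 mL total → factor 8.98/0.28 = 32.071
Step 3: 2.65 mL brought to 45.1 mL → factor 45.1/2.65 = 17.019
Step 4: 170 μL + 3450 μL = 3620 μL total → factor 3620/170 = 21.294
Step 5: 0.35 mL + 13.3 mL = 13.65 mL total → factor 13.65/0.35 = 39
Step 6: 1.65 mL + 7.8 mL = 9.45 mL total → factor 9.45/1.65 = 5.7273
Overall dilution factor = 16 × 32.071 × 17.019 × 21.294 × 39 × 5.7273 = 4.1538 × 10^7
Final = 5.00 mM / 4.1538 × 10^7 = 1.204 × 10^-7 mM = 0.120 nM

0.120 nM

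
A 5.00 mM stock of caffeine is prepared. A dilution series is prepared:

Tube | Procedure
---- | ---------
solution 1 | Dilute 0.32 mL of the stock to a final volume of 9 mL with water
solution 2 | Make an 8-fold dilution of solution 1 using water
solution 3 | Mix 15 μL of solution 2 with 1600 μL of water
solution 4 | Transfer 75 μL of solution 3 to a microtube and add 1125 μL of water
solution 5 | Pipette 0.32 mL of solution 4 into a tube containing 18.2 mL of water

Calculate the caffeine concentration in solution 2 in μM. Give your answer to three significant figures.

22.2 μM

Step 1: 0.32 mL brought to 9 mL → factor 9/0.32 = 28.125
Step 2: 8-fold → factor 8
Dilution factor through solution 2 = 28.125 × 8 = 225
[solution 2] = 5.00 mM / 225 = 0.02222 mM = 22.2 μM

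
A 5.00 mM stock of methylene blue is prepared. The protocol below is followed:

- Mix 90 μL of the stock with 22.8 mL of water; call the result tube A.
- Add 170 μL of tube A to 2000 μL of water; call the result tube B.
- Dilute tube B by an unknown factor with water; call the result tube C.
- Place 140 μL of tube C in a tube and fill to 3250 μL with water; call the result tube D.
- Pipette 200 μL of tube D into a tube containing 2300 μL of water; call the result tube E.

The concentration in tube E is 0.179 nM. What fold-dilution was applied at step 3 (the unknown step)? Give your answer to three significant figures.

29.7-fold

Step 1: 90 μL + 22.8 mL = 22890 μL total → factor 22890/90 = 254.33
Step 2: 170 μL + 2000 μL = 2170 μL total → factor 2170/170 = 12.765
Step 3: unknown factor x
Step 4: 140 μL brought to 3250 μL → factor 3250/140 = 23.214
Step 5: 200 μL + 2300 μL = 2500 μL total → factor 2500/200 = 12.5
Product of known-step factors = 9.4206 × 10^5
Overall factor = 5.00 mM / (0.179 nM) = 2.7933 × 10^7
x = 2.7933 × 10^7 / 9.4206 × 10^5 = 29.7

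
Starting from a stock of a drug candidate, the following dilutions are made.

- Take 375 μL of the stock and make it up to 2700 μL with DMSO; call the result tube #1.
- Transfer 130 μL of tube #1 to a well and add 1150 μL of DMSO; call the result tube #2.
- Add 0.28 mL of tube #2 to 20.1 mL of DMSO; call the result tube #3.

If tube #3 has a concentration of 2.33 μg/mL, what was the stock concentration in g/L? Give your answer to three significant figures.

Step 1: 375 μL brought to 2700 μL → factor 2700/375 = 7.2
Step 2: 130 μL + 1150 μL = 1280 μL total → factor 1280/130 = 9.8462
Step 3: 0.28 mL + 20.1 mL = 20.38 mL total → factor 20.38/0.28 = 72.786
Overall dilution factor = 7.2 × 9.8462 × 72.786 = 5159.9
Stock = 2.33 μg/mL × 5159.9 = 1.202 × 10^4 μg/mL = 12.0 g/L

12.0 g/L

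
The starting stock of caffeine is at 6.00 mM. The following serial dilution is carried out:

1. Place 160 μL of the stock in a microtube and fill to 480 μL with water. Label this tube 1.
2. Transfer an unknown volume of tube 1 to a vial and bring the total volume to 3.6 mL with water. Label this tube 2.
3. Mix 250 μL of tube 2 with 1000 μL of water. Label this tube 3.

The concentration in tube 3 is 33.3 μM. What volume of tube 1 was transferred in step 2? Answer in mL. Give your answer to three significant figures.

Step 1: 160 μL brought to 480 μL → factor 480/160 = 3
Step 2: v brought to 3.6 mL → factor = 3.6 mL/v
Step 3: 250 μL + 1000 μL = 1250 μL total → factor 1250/250 = 5
Product of known-step factors = 15
Overall factor = 6.00 mM / (33.3 μM) = 180.18
Step-2 factor = 180.18 / 15 = 12.012
v = 3.6 mL / 12.012 = 0.300 mL

0.300 mL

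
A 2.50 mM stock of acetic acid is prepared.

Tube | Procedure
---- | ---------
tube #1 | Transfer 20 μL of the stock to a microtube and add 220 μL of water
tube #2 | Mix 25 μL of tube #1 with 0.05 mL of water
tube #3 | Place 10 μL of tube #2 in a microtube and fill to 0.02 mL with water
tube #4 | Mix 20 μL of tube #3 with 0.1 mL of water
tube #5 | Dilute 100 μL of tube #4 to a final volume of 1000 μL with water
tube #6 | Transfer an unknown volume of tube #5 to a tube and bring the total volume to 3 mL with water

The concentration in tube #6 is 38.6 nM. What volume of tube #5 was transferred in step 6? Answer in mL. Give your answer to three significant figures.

0.200 mL

Step 1: 20 μL + 220 μL = 240 μL total → factor 240/20 = 12
Step 2: 25 μL + 0.05 mL = 75 μL total → factor 75/25 = 3
Step 3: 10 μL brought to 0.02 mL → factor 20/10 = 2
Step 4: 20 μL + 0.1 mL = 120 μL total → factor 120/20 = 6
Step 5: 100 μL brought to 1000 μL → factor 1000/100 = 10
Step 6: v brought to 3 mL → factor = 3 mL/v
Product of known-step factors = 4320
Overall factor = 2.50 mM / (38.6 nM) = 64767
Step-6 factor = 64767 / 4320 = 14.992
v = 3 mL / 14.992 = 0.200 mL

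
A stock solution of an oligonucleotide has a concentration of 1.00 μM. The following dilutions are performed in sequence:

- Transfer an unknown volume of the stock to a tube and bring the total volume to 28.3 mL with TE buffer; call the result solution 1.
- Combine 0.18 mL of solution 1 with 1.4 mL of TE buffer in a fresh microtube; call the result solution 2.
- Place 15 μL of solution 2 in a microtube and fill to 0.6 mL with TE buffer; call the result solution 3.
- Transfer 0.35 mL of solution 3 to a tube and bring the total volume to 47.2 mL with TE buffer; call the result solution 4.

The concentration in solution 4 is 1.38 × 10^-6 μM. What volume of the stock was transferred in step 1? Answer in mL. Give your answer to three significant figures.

1.85 mL

Step 1: v brought to 28.3 mL → factor = 28.3 mL/v
Step 2: 0.18 mL + 1.4 mL = 1.58 mL total → factor 1.58/0.18 = 8.7778
Step 3: 15 μL brought to 0.6 mL → factor 600/15 = 40
Step 4: 0.35 mL brought to 47.2 mL → factor 47.2/0.35 = 134.86
Product of known-step factors = 47350
Overall factor = 1.00 μM / (1.38 × 10^-6 μM) = 7.2464 × 10^5
Step-1 factor = 7.2464 × 10^5 / 47350 = 15.304
v = 28.3 mL / 15.304 = 1.85 mL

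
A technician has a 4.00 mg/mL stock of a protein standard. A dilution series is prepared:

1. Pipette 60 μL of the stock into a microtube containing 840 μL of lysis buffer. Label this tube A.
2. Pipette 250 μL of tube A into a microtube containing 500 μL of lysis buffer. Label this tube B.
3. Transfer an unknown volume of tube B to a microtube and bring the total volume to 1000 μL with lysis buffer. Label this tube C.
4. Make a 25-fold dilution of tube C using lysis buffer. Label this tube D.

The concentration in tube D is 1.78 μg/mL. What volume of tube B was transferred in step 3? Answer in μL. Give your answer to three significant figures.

501 μL

Step 1: 60 μL + 840 μL = 900 μL total → factor 900/60 = 15
Step 2: 250 μL + 500 μL = 750 μL total → factor 750/250 = 3
Step 3: v brought to 1000 μL → factor = 1000 μL/v
Step 4: 25-fold → factor 25
Product of known-step factors = 1125
Overall factor = 4.00 mg/mL / (1.78 μg/mL) = 2247.2
Step-3 factor = 2247.2 / 1125 = 1.9975
v = 1000 μL / 1.9975 = 501 μL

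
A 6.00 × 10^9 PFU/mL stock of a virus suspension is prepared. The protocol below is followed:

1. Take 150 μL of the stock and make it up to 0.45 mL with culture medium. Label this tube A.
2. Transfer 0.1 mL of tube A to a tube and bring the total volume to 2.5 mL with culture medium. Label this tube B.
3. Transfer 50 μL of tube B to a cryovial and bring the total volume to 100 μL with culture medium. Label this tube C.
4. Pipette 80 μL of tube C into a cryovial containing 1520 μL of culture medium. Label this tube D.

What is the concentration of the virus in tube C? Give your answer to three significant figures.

4.00 × 10^7 PFU/mL

Step 1: 150 μL brought to 0.45 mL → factor 450/150 = 3
Step 2: 0.1 mL brought to 2.5 mL → factor 2.5/0.1 = 25
Step 3: 50 μL brought to 100 μL → factor 100/50 = 2
Dilution factor through tube C = 3 × 25 × 2 = 150
[tube C] = 6.00 × 10^9 PFU/mL / 150 = 4.00 × 10^7 PFU/mL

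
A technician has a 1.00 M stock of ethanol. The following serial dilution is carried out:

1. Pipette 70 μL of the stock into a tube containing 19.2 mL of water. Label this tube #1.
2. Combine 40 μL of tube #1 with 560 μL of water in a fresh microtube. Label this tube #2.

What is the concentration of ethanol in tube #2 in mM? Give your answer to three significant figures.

Step 1: 70 μL + 19.2 mL = 19270 μL total → factor 19270/70 = 275.29
Step 2: 40 μL + 560 μL = 600 μL total → factor 600/40 = 15
Overall dilution factor = 275.29 × 15 = 4129.3
Final = 1.00 M / 4129.3 = 0.0002422 M = 0.242 mM

0.242 mM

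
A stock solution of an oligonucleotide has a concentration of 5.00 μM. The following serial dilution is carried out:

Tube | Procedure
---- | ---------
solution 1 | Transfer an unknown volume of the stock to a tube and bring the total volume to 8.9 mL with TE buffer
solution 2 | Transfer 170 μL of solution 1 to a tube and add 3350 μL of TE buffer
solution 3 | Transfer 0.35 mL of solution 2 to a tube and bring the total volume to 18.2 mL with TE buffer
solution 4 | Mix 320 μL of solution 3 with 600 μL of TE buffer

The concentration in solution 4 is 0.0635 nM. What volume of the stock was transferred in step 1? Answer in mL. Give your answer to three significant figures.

Step 1: v brought to 8.9 mL → factor = 8.9 mL/v
Step 2: 170 μL + 3350 μL = 3520 μL total → factor 3520/170 = 20.706
Step 3: 0.35 mL brought to 18.2 mL → factor 18.2/0.35 = 52
Step 4: 320 μL + 600 μL = 920 μL total → factor 920/320 = 2.875
Product of known-step factors = 3095.5
Overall factor = 5.00 μM / (0.0635 nM) = 78740
Step-1 factor = 78740 / 3095.5 = 25.437
v = 8.9 mL / 25.437 = 0.350 mL

0.350 mL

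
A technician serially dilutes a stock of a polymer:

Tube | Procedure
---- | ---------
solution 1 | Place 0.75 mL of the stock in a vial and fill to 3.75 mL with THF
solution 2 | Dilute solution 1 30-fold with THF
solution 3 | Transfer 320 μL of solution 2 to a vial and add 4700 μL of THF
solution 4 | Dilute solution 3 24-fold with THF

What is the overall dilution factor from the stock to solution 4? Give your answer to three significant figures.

Step 1: 0.75 mL brought to 3.75 mL → factor 3.75/0.75 = 5
Step 2: 30-fold → factor 30
Step 3: 320 μL + 4700 μL = 5020 μL total → factor 5020/320 = 15.688
Step 4: 24-fold → factor 24
Overall dilution factor = 5 × 30 × 15.688 × 24 = 56475

5.65 × 10^4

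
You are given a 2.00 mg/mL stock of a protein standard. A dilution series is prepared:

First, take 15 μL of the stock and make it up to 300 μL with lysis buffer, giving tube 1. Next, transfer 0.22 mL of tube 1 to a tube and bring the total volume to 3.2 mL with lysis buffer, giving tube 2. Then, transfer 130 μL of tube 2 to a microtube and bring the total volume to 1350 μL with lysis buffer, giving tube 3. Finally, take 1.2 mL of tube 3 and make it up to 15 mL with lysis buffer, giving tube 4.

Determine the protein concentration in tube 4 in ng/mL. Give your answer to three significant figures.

Step 1: 15 μL brought to 300 μL → factor 300/15 = 20
Step 2: 0.22 mL brought to 3.2 mL → factor 3.2/0.22 = 14.545
Step 3: 130 μL brought to 1350 μL → factor 1350/130 = 10.385
Step 4: 1.2 mL brought to 15 mL → factor 15/1.2 = 12.5
Overall dilution factor = 20 × 14.545 × 10.385 × 12.5 = 37762
Final = 2.00 mg/mL / 37762 = 5.296 × 10^-5 mg/mL = 53.0 ng/mL

53.0 ng/mL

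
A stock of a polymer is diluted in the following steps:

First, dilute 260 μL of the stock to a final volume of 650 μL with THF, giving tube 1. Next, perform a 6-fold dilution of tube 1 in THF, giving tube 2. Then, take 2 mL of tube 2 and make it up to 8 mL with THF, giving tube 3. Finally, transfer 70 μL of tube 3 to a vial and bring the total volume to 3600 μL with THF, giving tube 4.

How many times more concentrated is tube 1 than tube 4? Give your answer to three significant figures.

Step 1: 260 μL brought to 650 μL → factor 650/260 = 2.5
Step 2: 6-fold → factor 6
Step 3: 2 mL brought to 8 mL → factor 8/2 = 4
Step 4: 70 μL brought to 3600 μL → factor 3600/70 = 51.429
Dilution factor to tube 1 = 2.5; to tube 4 = 3085.7
[tube 1]/[tube 4] = (factor to tube 4)/(factor to tube 1) = 3085.7/2.5 = 1.23 × 10^3

1.23 × 10^3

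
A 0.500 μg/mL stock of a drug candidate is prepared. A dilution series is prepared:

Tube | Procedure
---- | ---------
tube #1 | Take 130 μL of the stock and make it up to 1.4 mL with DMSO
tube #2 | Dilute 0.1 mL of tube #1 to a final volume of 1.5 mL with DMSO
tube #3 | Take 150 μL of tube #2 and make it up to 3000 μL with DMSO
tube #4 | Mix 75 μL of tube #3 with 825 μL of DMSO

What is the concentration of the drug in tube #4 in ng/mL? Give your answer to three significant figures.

Step 1: 130 μL brought to 1.4 mL → factor 1400/130 = 10.769
Step 2: 0.1 mL brought to 1.5 mL → factor 1.5/0.1 = 15
Step 3: 150 μL brought to 3000 μL → factor 3000/150 = 20
Step 4: 75 μL + 825 μL = 900 μL total → factor 900/75 = 12
Overall dilution factor = 10.769 × 15 × 20 × 12 = 38769
Final = 0.500 μg/mL / 38769 = 1.290 × 10^-5 μg/mL = 0.0129 ng/mL

0.0129 ng/mL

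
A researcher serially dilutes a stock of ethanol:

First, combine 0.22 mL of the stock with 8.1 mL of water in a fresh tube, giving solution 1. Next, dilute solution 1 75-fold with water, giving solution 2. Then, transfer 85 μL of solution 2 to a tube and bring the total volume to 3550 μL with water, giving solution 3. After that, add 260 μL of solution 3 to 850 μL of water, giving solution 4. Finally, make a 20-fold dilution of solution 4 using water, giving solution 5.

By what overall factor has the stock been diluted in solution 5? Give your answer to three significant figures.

1.01 × 10^7

Step 1: 0.22 mL + 8.1 mL = 8.32 mL total → factor 8.32/0.22 = 37.818
Step 2: 75-fold → factor 75
Step 3: 85 μL brought to 3550 μL → factor 3550/85 = 41.765
Step 4: 260 μL + 850 μL = 1110 μL total → factor 1110/260 = 4.2692
Step 5: 20-fold → factor 20
Overall dilution factor = 37.818 × 75 × 41.765 × 4.2692 × 20 = 1.0115 × 10^7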